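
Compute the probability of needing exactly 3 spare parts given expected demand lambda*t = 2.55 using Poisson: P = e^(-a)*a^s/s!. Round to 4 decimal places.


a = 2.55, s = 3
e^(-a) = e^(-2.55) = 0.0781
a^s = 2.55^3 = 16.5814
s! = 6
P = 0.0781 * 16.5814 / 6
P = 0.2158

0.2158


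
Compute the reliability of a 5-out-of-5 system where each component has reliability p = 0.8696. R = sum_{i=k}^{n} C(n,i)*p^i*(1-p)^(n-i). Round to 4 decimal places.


k = 5, n = 5, p = 0.8696
i=5: C(5,5)=1 * 0.8696^5 * 0.1304^0 = 0.4973
R = sum of terms = 0.4973

0.4973


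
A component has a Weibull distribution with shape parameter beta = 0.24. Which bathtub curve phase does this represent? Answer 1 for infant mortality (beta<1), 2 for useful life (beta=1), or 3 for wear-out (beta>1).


beta = 0.24
Compare beta to 1:
beta < 1 => infant mortality (phase 1)
beta = 1 => useful life (phase 2)
beta > 1 => wear-out (phase 3)
Since beta = 0.24, this is infant mortality (decreasing failure rate)
Phase = 1

1


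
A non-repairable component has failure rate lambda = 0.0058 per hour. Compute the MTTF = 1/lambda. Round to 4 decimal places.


lambda = 0.0058
MTTF = 1 / 0.0058
MTTF = 172.4138

172.4138


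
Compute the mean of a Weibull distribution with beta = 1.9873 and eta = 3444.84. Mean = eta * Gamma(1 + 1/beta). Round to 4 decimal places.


beta = 1.9873, eta = 3444.84
1/beta = 0.5032
1 + 1/beta = 1.5032
Gamma(1.5032) = 0.8863
Mean = 3444.84 * 0.8863
Mean = 3053.2805

3053.2805


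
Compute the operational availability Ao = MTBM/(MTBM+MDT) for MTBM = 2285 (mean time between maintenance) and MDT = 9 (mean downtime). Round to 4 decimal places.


MTBM = 2285
MDT = 9
MTBM + MDT = 2294
Ao = 2285 / 2294
Ao = 0.9961

0.9961


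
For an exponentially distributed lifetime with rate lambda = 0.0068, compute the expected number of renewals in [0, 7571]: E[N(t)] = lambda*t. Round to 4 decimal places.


lambda = 0.0068
t = 7571
E[N(t)] = lambda * t
E[N(t)] = 0.0068 * 7571
E[N(t)] = 51.4828

51.4828


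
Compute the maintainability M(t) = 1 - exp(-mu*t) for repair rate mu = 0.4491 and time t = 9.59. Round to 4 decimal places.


mu = 0.4491, t = 9.59
mu * t = 0.4491 * 9.59 = 4.3069
exp(-4.3069) = 0.0135
M(t) = 1 - 0.0135
M(t) = 0.9865

0.9865


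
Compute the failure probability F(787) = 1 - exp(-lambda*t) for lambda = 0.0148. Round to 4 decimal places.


lambda = 0.0148, t = 787
lambda * t = 11.6476
exp(-11.6476) = 0.0
F(t) = 1 - 0.0
F(t) = 1.0

1.0


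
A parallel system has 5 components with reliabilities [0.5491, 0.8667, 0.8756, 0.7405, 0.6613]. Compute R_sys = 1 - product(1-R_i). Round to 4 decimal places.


Components: [0.5491, 0.8667, 0.8756, 0.7405, 0.6613]
(1 - 0.5491) = 0.4509, running product = 0.4509
(1 - 0.8667) = 0.1333, running product = 0.0601
(1 - 0.8756) = 0.1244, running product = 0.0075
(1 - 0.7405) = 0.2595, running product = 0.0019
(1 - 0.6613) = 0.3387, running product = 0.0007
Product of (1-R_i) = 0.0007
R_sys = 1 - 0.0007 = 0.9993

0.9993


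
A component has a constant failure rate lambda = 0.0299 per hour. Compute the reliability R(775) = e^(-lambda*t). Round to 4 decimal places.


lambda = 0.0299
t = 775
lambda * t = 23.1725
R(t) = e^(-23.1725)
R(t) = 0.0

0.0


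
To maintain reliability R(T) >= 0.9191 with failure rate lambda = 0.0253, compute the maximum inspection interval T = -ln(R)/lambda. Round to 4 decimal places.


R_target = 0.9191
lambda = 0.0253
-ln(0.9191) = 0.0844
T = 0.0844 / 0.0253
T = 3.3344

3.3344


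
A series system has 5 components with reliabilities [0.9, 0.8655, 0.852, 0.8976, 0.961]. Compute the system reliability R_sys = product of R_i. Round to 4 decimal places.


Components: [0.9, 0.8655, 0.852, 0.8976, 0.961]
After component 1 (R=0.9): product = 0.9
After component 2 (R=0.8655): product = 0.779
After component 3 (R=0.852): product = 0.6637
After component 4 (R=0.8976): product = 0.5957
After component 5 (R=0.961): product = 0.5725
R_sys = 0.5725

0.5725


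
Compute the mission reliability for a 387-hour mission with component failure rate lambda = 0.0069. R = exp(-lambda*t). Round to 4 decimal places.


lambda = 0.0069
mission_time = 387
lambda * t = 0.0069 * 387 = 2.6703
R = exp(-2.6703)
R = 0.0692

0.0692


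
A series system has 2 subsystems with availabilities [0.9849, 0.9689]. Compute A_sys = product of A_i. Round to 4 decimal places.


Subsystems: [0.9849, 0.9689]
After subsystem 1 (A=0.9849): product = 0.9849
After subsystem 2 (A=0.9689): product = 0.9543
A_sys = 0.9543

0.9543


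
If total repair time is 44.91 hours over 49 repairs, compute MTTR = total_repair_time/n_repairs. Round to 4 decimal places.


total_repair_time = 44.91
n_repairs = 49
MTTR = 44.91 / 49
MTTR = 0.9165

0.9165


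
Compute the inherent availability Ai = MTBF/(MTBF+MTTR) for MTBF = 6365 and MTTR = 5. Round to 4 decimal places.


MTBF = 6365
MTTR = 5
MTBF + MTTR = 6370
Ai = 6365 / 6370
Ai = 0.9992

0.9992


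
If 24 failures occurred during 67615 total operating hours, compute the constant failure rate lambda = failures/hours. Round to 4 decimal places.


failures = 24
total_hours = 67615
lambda = 24 / 67615
lambda = 0.0004

0.0004


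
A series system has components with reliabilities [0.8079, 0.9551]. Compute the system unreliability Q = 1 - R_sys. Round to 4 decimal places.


Components: [0.8079, 0.9551]
After component 1: product = 0.8079
After component 2: product = 0.7716
R_sys = 0.7716
Q = 1 - 0.7716 = 0.2284

0.2284


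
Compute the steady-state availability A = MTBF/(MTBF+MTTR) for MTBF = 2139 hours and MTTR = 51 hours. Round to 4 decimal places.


MTBF = 2139
MTTR = 51
MTBF + MTTR = 2190
A = 2139 / 2190
A = 0.9767

0.9767


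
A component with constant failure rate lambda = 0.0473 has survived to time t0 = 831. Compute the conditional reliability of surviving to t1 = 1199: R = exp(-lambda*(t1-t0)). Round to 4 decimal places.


lambda = 0.0473
t0 = 831, t1 = 1199
t1 - t0 = 368
lambda * (t1-t0) = 0.0473 * 368 = 17.4064
R = exp(-17.4064)
R = 0.0

0.0


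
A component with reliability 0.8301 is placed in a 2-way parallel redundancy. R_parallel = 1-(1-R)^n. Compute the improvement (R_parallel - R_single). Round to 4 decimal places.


R_single = 0.8301, n = 2
1 - R_single = 0.1699
(1 - R_single)^n = 0.1699^2 = 0.0289
R_parallel = 1 - 0.0289 = 0.9711
Improvement = 0.9711 - 0.8301
Improvement = 0.141

0.141


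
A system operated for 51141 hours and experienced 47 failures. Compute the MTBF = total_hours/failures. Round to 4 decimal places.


total_hours = 51141
failures = 47
MTBF = 51141 / 47
MTBF = 1088.1064

1088.1064


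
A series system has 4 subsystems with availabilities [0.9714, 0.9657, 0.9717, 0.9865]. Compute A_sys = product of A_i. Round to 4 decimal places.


Subsystems: [0.9714, 0.9657, 0.9717, 0.9865]
After subsystem 1 (A=0.9714): product = 0.9714
After subsystem 2 (A=0.9657): product = 0.9381
After subsystem 3 (A=0.9717): product = 0.9115
After subsystem 4 (A=0.9865): product = 0.8992
A_sys = 0.8992

0.8992


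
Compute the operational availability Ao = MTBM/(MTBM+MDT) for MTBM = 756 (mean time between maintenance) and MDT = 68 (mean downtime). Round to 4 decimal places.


MTBM = 756
MDT = 68
MTBM + MDT = 824
Ao = 756 / 824
Ao = 0.9175

0.9175


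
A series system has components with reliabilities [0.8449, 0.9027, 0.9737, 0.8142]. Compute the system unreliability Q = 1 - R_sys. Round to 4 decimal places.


Components: [0.8449, 0.9027, 0.9737, 0.8142]
After component 1: product = 0.8449
After component 2: product = 0.7627
After component 3: product = 0.7426
After component 4: product = 0.6047
R_sys = 0.6047
Q = 1 - 0.6047 = 0.3953

0.3953


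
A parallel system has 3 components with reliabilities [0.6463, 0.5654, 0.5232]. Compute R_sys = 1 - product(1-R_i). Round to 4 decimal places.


Components: [0.6463, 0.5654, 0.5232]
(1 - 0.6463) = 0.3537, running product = 0.3537
(1 - 0.5654) = 0.4346, running product = 0.1537
(1 - 0.5232) = 0.4768, running product = 0.0733
Product of (1-R_i) = 0.0733
R_sys = 1 - 0.0733 = 0.9267

0.9267


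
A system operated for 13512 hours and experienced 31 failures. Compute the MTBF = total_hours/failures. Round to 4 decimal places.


total_hours = 13512
failures = 31
MTBF = 13512 / 31
MTBF = 435.871

435.871


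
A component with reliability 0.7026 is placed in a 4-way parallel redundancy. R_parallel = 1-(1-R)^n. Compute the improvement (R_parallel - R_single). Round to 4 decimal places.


R_single = 0.7026, n = 4
1 - R_single = 0.2974
(1 - R_single)^n = 0.2974^4 = 0.0078
R_parallel = 1 - 0.0078 = 0.9922
Improvement = 0.9922 - 0.7026
Improvement = 0.2896

0.2896


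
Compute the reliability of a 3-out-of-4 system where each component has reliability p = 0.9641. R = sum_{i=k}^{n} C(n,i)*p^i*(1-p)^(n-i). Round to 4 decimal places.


k = 3, n = 4, p = 0.9641
i=3: C(4,3)=4 * 0.9641^3 * 0.0359^1 = 0.1287
i=4: C(4,4)=1 * 0.9641^4 * 0.0359^0 = 0.8639
R = sum of terms = 0.9926

0.9926


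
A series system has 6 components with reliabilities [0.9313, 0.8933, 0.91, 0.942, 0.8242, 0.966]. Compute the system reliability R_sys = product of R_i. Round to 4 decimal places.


Components: [0.9313, 0.8933, 0.91, 0.942, 0.8242, 0.966]
After component 1 (R=0.9313): product = 0.9313
After component 2 (R=0.8933): product = 0.8319
After component 3 (R=0.91): product = 0.7571
After component 4 (R=0.942): product = 0.7131
After component 5 (R=0.8242): product = 0.5878
After component 6 (R=0.966): product = 0.5678
R_sys = 0.5678

0.5678


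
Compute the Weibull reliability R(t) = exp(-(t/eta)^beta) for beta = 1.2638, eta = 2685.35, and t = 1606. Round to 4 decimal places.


beta = 1.2638, eta = 2685.35, t = 1606
t/eta = 1606 / 2685.35 = 0.5981
(t/eta)^beta = 0.5981^1.2638 = 0.5222
R(t) = exp(-0.5222)
R(t) = 0.5932

0.5932


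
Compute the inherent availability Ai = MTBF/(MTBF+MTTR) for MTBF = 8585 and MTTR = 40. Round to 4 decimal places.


MTBF = 8585
MTTR = 40
MTBF + MTTR = 8625
Ai = 8585 / 8625
Ai = 0.9954

0.9954


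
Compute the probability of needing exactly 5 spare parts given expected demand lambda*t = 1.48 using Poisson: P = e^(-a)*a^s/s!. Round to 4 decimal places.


a = 1.48, s = 5
e^(-a) = e^(-1.48) = 0.2276
a^s = 1.48^5 = 7.1008
s! = 120
P = 0.2276 * 7.1008 / 120
P = 0.0135

0.0135


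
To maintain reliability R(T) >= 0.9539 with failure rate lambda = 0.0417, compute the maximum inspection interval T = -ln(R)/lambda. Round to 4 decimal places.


R_target = 0.9539
lambda = 0.0417
-ln(0.9539) = 0.0472
T = 0.0472 / 0.0417
T = 1.1318

1.1318


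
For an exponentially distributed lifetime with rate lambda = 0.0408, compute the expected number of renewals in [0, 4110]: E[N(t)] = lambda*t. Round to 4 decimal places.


lambda = 0.0408
t = 4110
E[N(t)] = lambda * t
E[N(t)] = 0.0408 * 4110
E[N(t)] = 167.688

167.688


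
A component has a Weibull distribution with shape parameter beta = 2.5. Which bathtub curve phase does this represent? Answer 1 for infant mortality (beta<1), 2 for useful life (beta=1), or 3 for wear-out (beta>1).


beta = 2.5
Compare beta to 1:
beta < 1 => infant mortality (phase 1)
beta = 1 => useful life (phase 2)
beta > 1 => wear-out (phase 3)
Since beta = 2.5, this is wear-out (increasing failure rate)
Phase = 3

3


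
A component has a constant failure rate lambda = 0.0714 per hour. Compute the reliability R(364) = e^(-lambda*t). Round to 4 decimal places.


lambda = 0.0714
t = 364
lambda * t = 25.9896
R(t) = e^(-25.9896)
R(t) = 0.0

0.0


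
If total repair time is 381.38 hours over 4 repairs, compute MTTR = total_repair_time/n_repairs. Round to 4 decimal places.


total_repair_time = 381.38
n_repairs = 4
MTTR = 381.38 / 4
MTTR = 95.345

95.345


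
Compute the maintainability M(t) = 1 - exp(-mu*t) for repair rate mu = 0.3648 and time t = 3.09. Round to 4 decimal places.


mu = 0.3648, t = 3.09
mu * t = 0.3648 * 3.09 = 1.1272
exp(-1.1272) = 0.3239
M(t) = 1 - 0.3239
M(t) = 0.6761

0.6761


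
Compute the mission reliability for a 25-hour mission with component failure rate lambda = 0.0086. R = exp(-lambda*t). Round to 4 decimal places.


lambda = 0.0086
mission_time = 25
lambda * t = 0.0086 * 25 = 0.215
R = exp(-0.215)
R = 0.8065

0.8065


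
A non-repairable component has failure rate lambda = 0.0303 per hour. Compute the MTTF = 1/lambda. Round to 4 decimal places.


lambda = 0.0303
MTTF = 1 / 0.0303
MTTF = 33.0033

33.0033


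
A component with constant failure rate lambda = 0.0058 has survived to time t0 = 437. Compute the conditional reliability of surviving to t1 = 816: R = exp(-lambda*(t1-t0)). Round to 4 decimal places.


lambda = 0.0058
t0 = 437, t1 = 816
t1 - t0 = 379
lambda * (t1-t0) = 0.0058 * 379 = 2.1982
R = exp(-2.1982)
R = 0.111

0.111


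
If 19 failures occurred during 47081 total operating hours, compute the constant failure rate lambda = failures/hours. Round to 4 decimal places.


failures = 19
total_hours = 47081
lambda = 19 / 47081
lambda = 0.0004

0.0004


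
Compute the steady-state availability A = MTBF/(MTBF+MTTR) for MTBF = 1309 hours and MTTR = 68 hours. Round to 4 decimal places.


MTBF = 1309
MTTR = 68
MTBF + MTTR = 1377
A = 1309 / 1377
A = 0.9506

0.9506


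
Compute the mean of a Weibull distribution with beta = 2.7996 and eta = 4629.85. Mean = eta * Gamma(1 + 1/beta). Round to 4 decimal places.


beta = 2.7996, eta = 4629.85
1/beta = 0.3572
1 + 1/beta = 1.3572
Gamma(1.3572) = 0.8904
Mean = 4629.85 * 0.8904
Mean = 4122.632

4122.632


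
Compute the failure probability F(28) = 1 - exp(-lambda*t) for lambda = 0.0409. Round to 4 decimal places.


lambda = 0.0409, t = 28
lambda * t = 1.1452
exp(-1.1452) = 0.3182
F(t) = 1 - 0.3182
F(t) = 0.6818

0.6818


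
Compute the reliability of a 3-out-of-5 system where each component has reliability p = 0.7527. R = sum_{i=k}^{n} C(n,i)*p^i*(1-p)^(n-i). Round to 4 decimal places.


k = 3, n = 5, p = 0.7527
i=3: C(5,3)=10 * 0.7527^3 * 0.2473^2 = 0.2608
i=4: C(5,4)=5 * 0.7527^4 * 0.2473^1 = 0.3969
i=5: C(5,5)=1 * 0.7527^5 * 0.2473^0 = 0.2416
R = sum of terms = 0.8993

0.8993


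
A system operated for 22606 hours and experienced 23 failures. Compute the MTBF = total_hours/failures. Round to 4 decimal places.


total_hours = 22606
failures = 23
MTBF = 22606 / 23
MTBF = 982.8696

982.8696


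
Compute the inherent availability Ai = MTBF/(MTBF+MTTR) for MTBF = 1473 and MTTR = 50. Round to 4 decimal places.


MTBF = 1473
MTTR = 50
MTBF + MTTR = 1523
Ai = 1473 / 1523
Ai = 0.9672

0.9672


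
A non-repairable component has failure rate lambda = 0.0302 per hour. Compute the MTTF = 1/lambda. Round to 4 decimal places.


lambda = 0.0302
MTTF = 1 / 0.0302
MTTF = 33.1126

33.1126


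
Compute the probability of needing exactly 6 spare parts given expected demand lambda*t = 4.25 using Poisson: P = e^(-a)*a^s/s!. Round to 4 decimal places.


a = 4.25, s = 6
e^(-a) = e^(-4.25) = 0.0143
a^s = 4.25^6 = 5892.9612
s! = 720
P = 0.0143 * 5892.9612 / 720
P = 0.1167

0.1167


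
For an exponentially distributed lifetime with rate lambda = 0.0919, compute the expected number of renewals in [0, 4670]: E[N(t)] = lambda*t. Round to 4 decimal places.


lambda = 0.0919
t = 4670
E[N(t)] = lambda * t
E[N(t)] = 0.0919 * 4670
E[N(t)] = 429.173

429.173


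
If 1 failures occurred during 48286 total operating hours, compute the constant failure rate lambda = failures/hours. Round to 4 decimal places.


failures = 1
total_hours = 48286
lambda = 1 / 48286
lambda = 0.0

0.0


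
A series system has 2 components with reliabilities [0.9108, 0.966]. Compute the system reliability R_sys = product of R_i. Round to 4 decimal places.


Components: [0.9108, 0.966]
After component 1 (R=0.9108): product = 0.9108
After component 2 (R=0.966): product = 0.8798
R_sys = 0.8798

0.8798


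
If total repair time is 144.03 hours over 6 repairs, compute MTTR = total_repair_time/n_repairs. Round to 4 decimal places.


total_repair_time = 144.03
n_repairs = 6
MTTR = 144.03 / 6
MTTR = 24.005

24.005


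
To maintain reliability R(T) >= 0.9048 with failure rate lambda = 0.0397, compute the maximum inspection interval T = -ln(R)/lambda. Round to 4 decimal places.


R_target = 0.9048
lambda = 0.0397
-ln(0.9048) = 0.1
T = 0.1 / 0.0397
T = 2.5199

2.5199


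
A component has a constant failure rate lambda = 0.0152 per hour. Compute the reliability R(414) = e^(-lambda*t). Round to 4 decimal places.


lambda = 0.0152
t = 414
lambda * t = 6.2928
R(t) = e^(-6.2928)
R(t) = 0.0018

0.0018


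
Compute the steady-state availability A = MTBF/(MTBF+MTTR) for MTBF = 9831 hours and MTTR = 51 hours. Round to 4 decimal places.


MTBF = 9831
MTTR = 51
MTBF + MTTR = 9882
A = 9831 / 9882
A = 0.9948

0.9948


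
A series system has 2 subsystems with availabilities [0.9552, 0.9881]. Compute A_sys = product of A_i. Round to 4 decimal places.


Subsystems: [0.9552, 0.9881]
After subsystem 1 (A=0.9552): product = 0.9552
After subsystem 2 (A=0.9881): product = 0.9438
A_sys = 0.9438

0.9438


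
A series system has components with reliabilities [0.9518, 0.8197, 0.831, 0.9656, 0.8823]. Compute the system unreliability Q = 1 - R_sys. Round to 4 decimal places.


Components: [0.9518, 0.8197, 0.831, 0.9656, 0.8823]
After component 1: product = 0.9518
After component 2: product = 0.7802
After component 3: product = 0.6483
After component 4: product = 0.626
After component 5: product = 0.5524
R_sys = 0.5524
Q = 1 - 0.5524 = 0.4476

0.4476


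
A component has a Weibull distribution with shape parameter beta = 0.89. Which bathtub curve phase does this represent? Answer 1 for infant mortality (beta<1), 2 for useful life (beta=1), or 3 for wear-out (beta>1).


beta = 0.89
Compare beta to 1:
beta < 1 => infant mortality (phase 1)
beta = 1 => useful life (phase 2)
beta > 1 => wear-out (phase 3)
Since beta = 0.89, this is infant mortality (decreasing failure rate)
Phase = 1

1


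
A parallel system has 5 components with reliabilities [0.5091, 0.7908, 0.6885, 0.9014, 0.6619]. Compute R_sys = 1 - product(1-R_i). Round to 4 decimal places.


Components: [0.5091, 0.7908, 0.6885, 0.9014, 0.6619]
(1 - 0.5091) = 0.4909, running product = 0.4909
(1 - 0.7908) = 0.2092, running product = 0.1027
(1 - 0.6885) = 0.3115, running product = 0.032
(1 - 0.9014) = 0.0986, running product = 0.0032
(1 - 0.6619) = 0.3381, running product = 0.0011
Product of (1-R_i) = 0.0011
R_sys = 1 - 0.0011 = 0.9989

0.9989


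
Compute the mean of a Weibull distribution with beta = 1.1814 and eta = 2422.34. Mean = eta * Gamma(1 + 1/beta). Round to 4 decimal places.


beta = 1.1814, eta = 2422.34
1/beta = 0.8465
1 + 1/beta = 1.8465
Gamma(1.8465) = 0.9445
Mean = 2422.34 * 0.9445
Mean = 2287.9941

2287.9941


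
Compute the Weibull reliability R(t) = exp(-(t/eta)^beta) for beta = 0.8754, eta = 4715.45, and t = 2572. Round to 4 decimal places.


beta = 0.8754, eta = 4715.45, t = 2572
t/eta = 2572 / 4715.45 = 0.5454
(t/eta)^beta = 0.5454^0.8754 = 0.5882
R(t) = exp(-0.5882)
R(t) = 0.5553

0.5553


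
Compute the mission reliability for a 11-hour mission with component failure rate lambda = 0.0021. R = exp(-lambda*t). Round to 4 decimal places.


lambda = 0.0021
mission_time = 11
lambda * t = 0.0021 * 11 = 0.0231
R = exp(-0.0231)
R = 0.9772

0.9772


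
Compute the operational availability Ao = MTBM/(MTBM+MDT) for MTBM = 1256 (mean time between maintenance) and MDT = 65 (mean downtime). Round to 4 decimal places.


MTBM = 1256
MDT = 65
MTBM + MDT = 1321
Ao = 1256 / 1321
Ao = 0.9508

0.9508


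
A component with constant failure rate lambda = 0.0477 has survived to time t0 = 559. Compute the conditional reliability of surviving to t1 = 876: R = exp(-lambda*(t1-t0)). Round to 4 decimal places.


lambda = 0.0477
t0 = 559, t1 = 876
t1 - t0 = 317
lambda * (t1-t0) = 0.0477 * 317 = 15.1209
R = exp(-15.1209)
R = 0.0

0.0


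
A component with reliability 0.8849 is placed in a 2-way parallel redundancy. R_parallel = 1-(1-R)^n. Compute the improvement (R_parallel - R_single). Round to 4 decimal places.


R_single = 0.8849, n = 2
1 - R_single = 0.1151
(1 - R_single)^n = 0.1151^2 = 0.0132
R_parallel = 1 - 0.0132 = 0.9868
Improvement = 0.9868 - 0.8849
Improvement = 0.1019

0.1019


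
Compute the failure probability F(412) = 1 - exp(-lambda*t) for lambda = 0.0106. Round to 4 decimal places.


lambda = 0.0106, t = 412
lambda * t = 4.3672
exp(-4.3672) = 0.0127
F(t) = 1 - 0.0127
F(t) = 0.9873

0.9873


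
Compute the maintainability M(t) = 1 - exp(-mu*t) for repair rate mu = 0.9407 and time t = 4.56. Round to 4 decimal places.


mu = 0.9407, t = 4.56
mu * t = 0.9407 * 4.56 = 4.2896
exp(-4.2896) = 0.0137
M(t) = 1 - 0.0137
M(t) = 0.9863

0.9863


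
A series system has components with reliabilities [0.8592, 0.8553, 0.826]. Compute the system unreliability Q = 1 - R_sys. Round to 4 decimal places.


Components: [0.8592, 0.8553, 0.826]
After component 1: product = 0.8592
After component 2: product = 0.7349
After component 3: product = 0.607
R_sys = 0.607
Q = 1 - 0.607 = 0.393

0.393


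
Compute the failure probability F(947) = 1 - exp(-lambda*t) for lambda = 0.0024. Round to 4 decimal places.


lambda = 0.0024, t = 947
lambda * t = 2.2728
exp(-2.2728) = 0.103
F(t) = 1 - 0.103
F(t) = 0.897

0.897


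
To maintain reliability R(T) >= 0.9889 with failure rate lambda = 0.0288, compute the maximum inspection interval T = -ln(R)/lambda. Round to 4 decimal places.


R_target = 0.9889
lambda = 0.0288
-ln(0.9889) = 0.0112
T = 0.0112 / 0.0288
T = 0.3876

0.3876


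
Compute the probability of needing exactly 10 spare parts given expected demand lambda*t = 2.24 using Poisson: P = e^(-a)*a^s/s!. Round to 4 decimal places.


a = 2.24, s = 10
e^(-a) = e^(-2.24) = 0.1065
a^s = 2.24^10 = 3180.3886
s! = 3628800
P = 0.1065 * 3180.3886 / 3628800
P = 0.0001

0.0001


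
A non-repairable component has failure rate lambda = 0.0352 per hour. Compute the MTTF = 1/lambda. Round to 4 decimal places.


lambda = 0.0352
MTTF = 1 / 0.0352
MTTF = 28.4091

28.4091


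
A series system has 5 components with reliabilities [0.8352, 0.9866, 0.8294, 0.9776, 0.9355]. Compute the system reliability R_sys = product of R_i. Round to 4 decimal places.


Components: [0.8352, 0.9866, 0.8294, 0.9776, 0.9355]
After component 1 (R=0.8352): product = 0.8352
After component 2 (R=0.9866): product = 0.824
After component 3 (R=0.8294): product = 0.6834
After component 4 (R=0.9776): product = 0.6681
After component 5 (R=0.9355): product = 0.625
R_sys = 0.625

0.625


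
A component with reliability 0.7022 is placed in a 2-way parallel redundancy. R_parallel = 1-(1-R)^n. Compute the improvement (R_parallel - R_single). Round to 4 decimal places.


R_single = 0.7022, n = 2
1 - R_single = 0.2978
(1 - R_single)^n = 0.2978^2 = 0.0887
R_parallel = 1 - 0.0887 = 0.9113
Improvement = 0.9113 - 0.7022
Improvement = 0.2091

0.2091


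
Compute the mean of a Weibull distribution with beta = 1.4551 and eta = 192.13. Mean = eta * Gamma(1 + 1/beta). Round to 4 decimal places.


beta = 1.4551, eta = 192.13
1/beta = 0.6872
1 + 1/beta = 1.6872
Gamma(1.6872) = 0.9063
Mean = 192.13 * 0.9063
Mean = 174.124

174.124


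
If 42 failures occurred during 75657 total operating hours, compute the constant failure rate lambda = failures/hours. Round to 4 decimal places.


failures = 42
total_hours = 75657
lambda = 42 / 75657
lambda = 0.0006

0.0006


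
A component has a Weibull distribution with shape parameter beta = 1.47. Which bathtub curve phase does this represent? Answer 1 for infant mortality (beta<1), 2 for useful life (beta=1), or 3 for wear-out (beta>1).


beta = 1.47
Compare beta to 1:
beta < 1 => infant mortality (phase 1)
beta = 1 => useful life (phase 2)
beta > 1 => wear-out (phase 3)
Since beta = 1.47, this is wear-out (increasing failure rate)
Phase = 3

3


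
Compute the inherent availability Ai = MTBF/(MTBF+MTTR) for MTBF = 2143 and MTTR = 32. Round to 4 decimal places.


MTBF = 2143
MTTR = 32
MTBF + MTTR = 2175
Ai = 2143 / 2175
Ai = 0.9853

0.9853


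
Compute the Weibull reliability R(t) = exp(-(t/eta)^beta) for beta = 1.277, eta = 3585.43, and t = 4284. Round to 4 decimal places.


beta = 1.277, eta = 3585.43, t = 4284
t/eta = 4284 / 3585.43 = 1.1948
(t/eta)^beta = 1.1948^1.277 = 1.2552
R(t) = exp(-1.2552)
R(t) = 0.285

0.285


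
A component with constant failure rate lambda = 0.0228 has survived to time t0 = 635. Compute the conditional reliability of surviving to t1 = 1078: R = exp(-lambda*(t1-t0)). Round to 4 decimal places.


lambda = 0.0228
t0 = 635, t1 = 1078
t1 - t0 = 443
lambda * (t1-t0) = 0.0228 * 443 = 10.1004
R = exp(-10.1004)
R = 0.0

0.0


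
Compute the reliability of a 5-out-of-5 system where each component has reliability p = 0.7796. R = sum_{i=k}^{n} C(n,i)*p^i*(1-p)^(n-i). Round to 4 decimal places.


k = 5, n = 5, p = 0.7796
i=5: C(5,5)=1 * 0.7796^5 * 0.2204^0 = 0.288
R = sum of terms = 0.288

0.288


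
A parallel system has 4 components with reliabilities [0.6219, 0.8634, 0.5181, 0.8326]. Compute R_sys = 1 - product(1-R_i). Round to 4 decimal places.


Components: [0.6219, 0.8634, 0.5181, 0.8326]
(1 - 0.6219) = 0.3781, running product = 0.3781
(1 - 0.8634) = 0.1366, running product = 0.0516
(1 - 0.5181) = 0.4819, running product = 0.0249
(1 - 0.8326) = 0.1674, running product = 0.0042
Product of (1-R_i) = 0.0042
R_sys = 1 - 0.0042 = 0.9958

0.9958


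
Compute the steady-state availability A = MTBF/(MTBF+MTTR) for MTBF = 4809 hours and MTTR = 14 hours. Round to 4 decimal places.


MTBF = 4809
MTTR = 14
MTBF + MTTR = 4823
A = 4809 / 4823
A = 0.9971

0.9971


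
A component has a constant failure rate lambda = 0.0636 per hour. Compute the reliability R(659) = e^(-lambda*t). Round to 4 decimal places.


lambda = 0.0636
t = 659
lambda * t = 41.9124
R(t) = e^(-41.9124)
R(t) = 0.0

0.0


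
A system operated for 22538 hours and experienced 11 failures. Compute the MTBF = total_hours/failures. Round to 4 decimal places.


total_hours = 22538
failures = 11
MTBF = 22538 / 11
MTBF = 2048.9091

2048.9091


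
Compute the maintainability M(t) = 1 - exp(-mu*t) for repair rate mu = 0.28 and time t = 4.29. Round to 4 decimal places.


mu = 0.28, t = 4.29
mu * t = 0.28 * 4.29 = 1.2012
exp(-1.2012) = 0.3008
M(t) = 1 - 0.3008
M(t) = 0.6992

0.6992


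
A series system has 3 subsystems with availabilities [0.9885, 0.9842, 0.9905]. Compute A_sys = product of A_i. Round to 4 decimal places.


Subsystems: [0.9885, 0.9842, 0.9905]
After subsystem 1 (A=0.9885): product = 0.9885
After subsystem 2 (A=0.9842): product = 0.9729
After subsystem 3 (A=0.9905): product = 0.9636
A_sys = 0.9636

0.9636


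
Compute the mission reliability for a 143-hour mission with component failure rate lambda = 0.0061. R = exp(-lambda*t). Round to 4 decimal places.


lambda = 0.0061
mission_time = 143
lambda * t = 0.0061 * 143 = 0.8723
R = exp(-0.8723)
R = 0.418

0.418


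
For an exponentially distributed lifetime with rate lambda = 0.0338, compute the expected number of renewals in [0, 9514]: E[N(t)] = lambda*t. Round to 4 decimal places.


lambda = 0.0338
t = 9514
E[N(t)] = lambda * t
E[N(t)] = 0.0338 * 9514
E[N(t)] = 321.5732

321.5732


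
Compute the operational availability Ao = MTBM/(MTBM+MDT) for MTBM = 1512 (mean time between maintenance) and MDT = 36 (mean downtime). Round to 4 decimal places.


MTBM = 1512
MDT = 36
MTBM + MDT = 1548
Ao = 1512 / 1548
Ao = 0.9767

0.9767


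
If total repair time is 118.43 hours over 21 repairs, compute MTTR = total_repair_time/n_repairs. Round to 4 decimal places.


total_repair_time = 118.43
n_repairs = 21
MTTR = 118.43 / 21
MTTR = 5.6395

5.6395


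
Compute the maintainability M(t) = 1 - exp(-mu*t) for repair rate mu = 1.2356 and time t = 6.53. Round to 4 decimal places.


mu = 1.2356, t = 6.53
mu * t = 1.2356 * 6.53 = 8.0685
exp(-8.0685) = 0.0003
M(t) = 1 - 0.0003
M(t) = 0.9997

0.9997


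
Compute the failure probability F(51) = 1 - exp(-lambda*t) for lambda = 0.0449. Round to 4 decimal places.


lambda = 0.0449, t = 51
lambda * t = 2.2899
exp(-2.2899) = 0.1013
F(t) = 1 - 0.1013
F(t) = 0.8987

0.8987


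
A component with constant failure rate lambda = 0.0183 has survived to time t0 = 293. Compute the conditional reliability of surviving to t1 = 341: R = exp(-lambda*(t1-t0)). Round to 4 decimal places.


lambda = 0.0183
t0 = 293, t1 = 341
t1 - t0 = 48
lambda * (t1-t0) = 0.0183 * 48 = 0.8784
R = exp(-0.8784)
R = 0.4154

0.4154


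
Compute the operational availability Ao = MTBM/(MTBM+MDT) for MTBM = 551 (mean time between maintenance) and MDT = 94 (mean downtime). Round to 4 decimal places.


MTBM = 551
MDT = 94
MTBM + MDT = 645
Ao = 551 / 645
Ao = 0.8543

0.8543


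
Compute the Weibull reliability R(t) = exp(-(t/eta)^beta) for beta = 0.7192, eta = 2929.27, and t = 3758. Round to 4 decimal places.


beta = 0.7192, eta = 2929.27, t = 3758
t/eta = 3758 / 2929.27 = 1.2829
(t/eta)^beta = 1.2829^0.7192 = 1.1962
R(t) = exp(-1.1962)
R(t) = 0.3023

0.3023


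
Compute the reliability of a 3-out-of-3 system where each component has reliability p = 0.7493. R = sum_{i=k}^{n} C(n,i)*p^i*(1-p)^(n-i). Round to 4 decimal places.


k = 3, n = 3, p = 0.7493
i=3: C(3,3)=1 * 0.7493^3 * 0.2507^0 = 0.4207
R = sum of terms = 0.4207

0.4207


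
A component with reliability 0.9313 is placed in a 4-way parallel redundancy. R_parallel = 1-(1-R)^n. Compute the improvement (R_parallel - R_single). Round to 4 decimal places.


R_single = 0.9313, n = 4
1 - R_single = 0.0687
(1 - R_single)^n = 0.0687^4 = 0.0
R_parallel = 1 - 0.0 = 1.0
Improvement = 1.0 - 0.9313
Improvement = 0.0687

0.0687


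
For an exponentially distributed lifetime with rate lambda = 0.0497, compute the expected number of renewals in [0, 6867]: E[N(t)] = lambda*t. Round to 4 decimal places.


lambda = 0.0497
t = 6867
E[N(t)] = lambda * t
E[N(t)] = 0.0497 * 6867
E[N(t)] = 341.2899

341.2899


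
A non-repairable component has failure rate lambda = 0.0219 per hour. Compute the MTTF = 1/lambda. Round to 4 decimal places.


lambda = 0.0219
MTTF = 1 / 0.0219
MTTF = 45.6621

45.6621


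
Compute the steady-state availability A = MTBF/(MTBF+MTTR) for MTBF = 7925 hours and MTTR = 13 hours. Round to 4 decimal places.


MTBF = 7925
MTTR = 13
MTBF + MTTR = 7938
A = 7925 / 7938
A = 0.9984

0.9984


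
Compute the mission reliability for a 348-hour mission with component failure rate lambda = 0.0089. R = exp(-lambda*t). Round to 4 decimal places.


lambda = 0.0089
mission_time = 348
lambda * t = 0.0089 * 348 = 3.0972
R = exp(-3.0972)
R = 0.0452

0.0452


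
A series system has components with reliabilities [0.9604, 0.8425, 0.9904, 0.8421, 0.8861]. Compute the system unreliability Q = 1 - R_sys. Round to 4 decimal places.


Components: [0.9604, 0.8425, 0.9904, 0.8421, 0.8861]
After component 1: product = 0.9604
After component 2: product = 0.8091
After component 3: product = 0.8014
After component 4: product = 0.6748
After component 5: product = 0.598
R_sys = 0.598
Q = 1 - 0.598 = 0.402

0.402


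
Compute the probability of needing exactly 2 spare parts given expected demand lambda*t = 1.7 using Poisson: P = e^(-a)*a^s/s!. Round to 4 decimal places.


a = 1.7, s = 2
e^(-a) = e^(-1.7) = 0.1827
a^s = 1.7^2 = 2.89
s! = 2
P = 0.1827 * 2.89 / 2
P = 0.264

0.264


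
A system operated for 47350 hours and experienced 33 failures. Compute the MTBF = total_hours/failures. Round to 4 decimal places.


total_hours = 47350
failures = 33
MTBF = 47350 / 33
MTBF = 1434.8485

1434.8485


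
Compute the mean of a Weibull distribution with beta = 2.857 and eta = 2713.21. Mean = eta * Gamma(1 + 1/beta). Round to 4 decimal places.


beta = 2.857, eta = 2713.21
1/beta = 0.35
1 + 1/beta = 1.35
Gamma(1.35) = 0.8911
Mean = 2713.21 * 0.8911
Mean = 2417.8762

2417.8762


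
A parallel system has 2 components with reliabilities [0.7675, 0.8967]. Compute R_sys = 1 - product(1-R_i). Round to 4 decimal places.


Components: [0.7675, 0.8967]
(1 - 0.7675) = 0.2325, running product = 0.2325
(1 - 0.8967) = 0.1033, running product = 0.024
Product of (1-R_i) = 0.024
R_sys = 1 - 0.024 = 0.976

0.976


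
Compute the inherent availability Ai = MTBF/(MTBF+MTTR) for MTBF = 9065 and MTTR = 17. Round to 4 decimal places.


MTBF = 9065
MTTR = 17
MTBF + MTTR = 9082
Ai = 9065 / 9082
Ai = 0.9981

0.9981


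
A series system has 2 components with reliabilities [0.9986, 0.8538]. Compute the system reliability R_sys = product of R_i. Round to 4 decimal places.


Components: [0.9986, 0.8538]
After component 1 (R=0.9986): product = 0.9986
After component 2 (R=0.8538): product = 0.8526
R_sys = 0.8526

0.8526


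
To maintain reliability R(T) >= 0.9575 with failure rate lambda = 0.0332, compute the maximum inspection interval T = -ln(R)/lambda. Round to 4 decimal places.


R_target = 0.9575
lambda = 0.0332
-ln(0.9575) = 0.0434
T = 0.0434 / 0.0332
T = 1.3081

1.3081


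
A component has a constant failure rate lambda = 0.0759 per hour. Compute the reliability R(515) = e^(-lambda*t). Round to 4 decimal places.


lambda = 0.0759
t = 515
lambda * t = 39.0885
R(t) = e^(-39.0885)
R(t) = 0.0

0.0


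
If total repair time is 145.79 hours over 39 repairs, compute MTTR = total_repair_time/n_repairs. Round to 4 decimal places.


total_repair_time = 145.79
n_repairs = 39
MTTR = 145.79 / 39
MTTR = 3.7382

3.7382


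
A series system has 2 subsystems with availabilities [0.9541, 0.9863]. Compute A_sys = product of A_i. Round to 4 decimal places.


Subsystems: [0.9541, 0.9863]
After subsystem 1 (A=0.9541): product = 0.9541
After subsystem 2 (A=0.9863): product = 0.941
A_sys = 0.941

0.941


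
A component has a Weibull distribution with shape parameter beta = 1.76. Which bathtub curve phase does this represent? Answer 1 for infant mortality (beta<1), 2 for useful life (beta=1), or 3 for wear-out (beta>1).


beta = 1.76
Compare beta to 1:
beta < 1 => infant mortality (phase 1)
beta = 1 => useful life (phase 2)
beta > 1 => wear-out (phase 3)
Since beta = 1.76, this is wear-out (increasing failure rate)
Phase = 3

3


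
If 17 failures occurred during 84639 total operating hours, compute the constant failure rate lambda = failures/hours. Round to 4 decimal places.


failures = 17
total_hours = 84639
lambda = 17 / 84639
lambda = 0.0002

0.0002


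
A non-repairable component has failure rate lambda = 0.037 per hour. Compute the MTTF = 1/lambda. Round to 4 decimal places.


lambda = 0.037
MTTF = 1 / 0.037
MTTF = 27.027

27.027


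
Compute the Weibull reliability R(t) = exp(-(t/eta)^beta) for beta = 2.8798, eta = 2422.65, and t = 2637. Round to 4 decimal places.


beta = 2.8798, eta = 2422.65, t = 2637
t/eta = 2637 / 2422.65 = 1.0885
(t/eta)^beta = 1.0885^2.8798 = 1.2765
R(t) = exp(-1.2765)
R(t) = 0.279

0.279


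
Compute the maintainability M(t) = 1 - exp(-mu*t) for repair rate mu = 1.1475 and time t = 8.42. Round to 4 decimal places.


mu = 1.1475, t = 8.42
mu * t = 1.1475 * 8.42 = 9.6619
exp(-9.6619) = 0.0001
M(t) = 1 - 0.0001
M(t) = 0.9999

0.9999


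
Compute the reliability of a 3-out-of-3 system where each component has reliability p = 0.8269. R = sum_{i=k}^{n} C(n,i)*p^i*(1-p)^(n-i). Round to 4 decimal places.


k = 3, n = 3, p = 0.8269
i=3: C(3,3)=1 * 0.8269^3 * 0.1731^0 = 0.5654
R = sum of terms = 0.5654

0.5654


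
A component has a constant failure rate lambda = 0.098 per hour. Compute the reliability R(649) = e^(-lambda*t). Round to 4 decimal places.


lambda = 0.098
t = 649
lambda * t = 63.602
R(t) = e^(-63.602)
R(t) = 0.0

0.0


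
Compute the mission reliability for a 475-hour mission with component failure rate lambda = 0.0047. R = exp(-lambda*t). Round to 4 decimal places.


lambda = 0.0047
mission_time = 475
lambda * t = 0.0047 * 475 = 2.2325
R = exp(-2.2325)
R = 0.1073

0.1073


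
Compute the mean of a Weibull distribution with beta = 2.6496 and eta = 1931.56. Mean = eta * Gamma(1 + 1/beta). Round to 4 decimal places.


beta = 2.6496, eta = 1931.56
1/beta = 0.3774
1 + 1/beta = 1.3774
Gamma(1.3774) = 0.8887
Mean = 1931.56 * 0.8887
Mean = 1716.633

1716.633


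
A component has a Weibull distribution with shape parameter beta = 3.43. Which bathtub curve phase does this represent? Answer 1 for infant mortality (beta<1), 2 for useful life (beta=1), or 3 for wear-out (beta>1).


beta = 3.43
Compare beta to 1:
beta < 1 => infant mortality (phase 1)
beta = 1 => useful life (phase 2)
beta > 1 => wear-out (phase 3)
Since beta = 3.43, this is wear-out (increasing failure rate)
Phase = 3

3


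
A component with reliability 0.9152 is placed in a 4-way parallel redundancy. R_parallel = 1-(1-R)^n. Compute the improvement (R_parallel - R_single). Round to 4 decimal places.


R_single = 0.9152, n = 4
1 - R_single = 0.0848
(1 - R_single)^n = 0.0848^4 = 0.0001
R_parallel = 1 - 0.0001 = 0.9999
Improvement = 0.9999 - 0.9152
Improvement = 0.0847

0.0847


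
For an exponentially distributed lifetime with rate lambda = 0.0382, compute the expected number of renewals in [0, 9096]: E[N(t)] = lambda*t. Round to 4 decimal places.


lambda = 0.0382
t = 9096
E[N(t)] = lambda * t
E[N(t)] = 0.0382 * 9096
E[N(t)] = 347.4672

347.4672


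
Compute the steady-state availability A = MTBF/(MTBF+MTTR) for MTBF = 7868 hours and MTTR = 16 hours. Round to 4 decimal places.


MTBF = 7868
MTTR = 16
MTBF + MTTR = 7884
A = 7868 / 7884
A = 0.998

0.998


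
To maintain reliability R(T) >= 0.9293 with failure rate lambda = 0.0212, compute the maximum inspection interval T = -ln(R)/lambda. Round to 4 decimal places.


R_target = 0.9293
lambda = 0.0212
-ln(0.9293) = 0.0733
T = 0.0733 / 0.0212
T = 3.4587

3.4587


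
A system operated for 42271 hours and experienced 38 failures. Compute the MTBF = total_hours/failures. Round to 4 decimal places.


total_hours = 42271
failures = 38
MTBF = 42271 / 38
MTBF = 1112.3947

1112.3947


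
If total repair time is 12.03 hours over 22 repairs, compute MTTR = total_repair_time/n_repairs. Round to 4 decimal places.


total_repair_time = 12.03
n_repairs = 22
MTTR = 12.03 / 22
MTTR = 0.5468

0.5468


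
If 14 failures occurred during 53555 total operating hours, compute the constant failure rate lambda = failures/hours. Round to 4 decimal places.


failures = 14
total_hours = 53555
lambda = 14 / 53555
lambda = 0.0003

0.0003


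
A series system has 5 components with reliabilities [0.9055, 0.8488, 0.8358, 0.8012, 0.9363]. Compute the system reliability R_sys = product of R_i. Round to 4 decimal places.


Components: [0.9055, 0.8488, 0.8358, 0.8012, 0.9363]
After component 1 (R=0.9055): product = 0.9055
After component 2 (R=0.8488): product = 0.7686
After component 3 (R=0.8358): product = 0.6424
After component 4 (R=0.8012): product = 0.5147
After component 5 (R=0.9363): product = 0.4819
R_sys = 0.4819

0.4819


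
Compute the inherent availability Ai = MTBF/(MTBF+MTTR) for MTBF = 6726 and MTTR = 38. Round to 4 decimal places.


MTBF = 6726
MTTR = 38
MTBF + MTTR = 6764
Ai = 6726 / 6764
Ai = 0.9944

0.9944


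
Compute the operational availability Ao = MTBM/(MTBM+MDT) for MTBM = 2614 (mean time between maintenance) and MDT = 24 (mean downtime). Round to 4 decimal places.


MTBM = 2614
MDT = 24
MTBM + MDT = 2638
Ao = 2614 / 2638
Ao = 0.9909

0.9909


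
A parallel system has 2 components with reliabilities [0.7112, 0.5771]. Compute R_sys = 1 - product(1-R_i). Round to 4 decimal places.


Components: [0.7112, 0.5771]
(1 - 0.7112) = 0.2888, running product = 0.2888
(1 - 0.5771) = 0.4229, running product = 0.1221
Product of (1-R_i) = 0.1221
R_sys = 1 - 0.1221 = 0.8779

0.8779
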